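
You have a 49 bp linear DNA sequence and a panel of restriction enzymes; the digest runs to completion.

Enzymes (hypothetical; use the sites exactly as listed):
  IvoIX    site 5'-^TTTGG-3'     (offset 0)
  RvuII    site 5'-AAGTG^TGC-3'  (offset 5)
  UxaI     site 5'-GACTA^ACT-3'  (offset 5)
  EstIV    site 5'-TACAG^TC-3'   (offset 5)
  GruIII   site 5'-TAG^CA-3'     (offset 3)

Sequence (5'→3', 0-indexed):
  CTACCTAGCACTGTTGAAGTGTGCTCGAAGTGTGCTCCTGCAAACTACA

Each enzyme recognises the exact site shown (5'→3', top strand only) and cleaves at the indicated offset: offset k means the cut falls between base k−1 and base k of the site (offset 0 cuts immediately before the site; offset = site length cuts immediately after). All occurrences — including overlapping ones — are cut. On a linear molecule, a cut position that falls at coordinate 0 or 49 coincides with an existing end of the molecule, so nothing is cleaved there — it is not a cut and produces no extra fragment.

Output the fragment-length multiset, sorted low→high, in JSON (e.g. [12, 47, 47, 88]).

[8,11,13,17]

Per-enzyme occurrences:
  IvoIX (TTTGG, off=0): no sites
  RvuII (AAGTGTGC, off=5): starts [16, 27] → cuts [21, 32]
  UxaI (GACTAACT, off=5): no sites
  EstIV (TACAGTC, off=5): no sites
  GruIII (TAGCA, off=3): starts [5] → cuts [8]

Pooled cuts: [8, 21, 32]

Fragment lengths:
  [0,8): 8 bp
  [8,21): 13 bp
  [21,32): 11 bp
  [32,49): 17 bp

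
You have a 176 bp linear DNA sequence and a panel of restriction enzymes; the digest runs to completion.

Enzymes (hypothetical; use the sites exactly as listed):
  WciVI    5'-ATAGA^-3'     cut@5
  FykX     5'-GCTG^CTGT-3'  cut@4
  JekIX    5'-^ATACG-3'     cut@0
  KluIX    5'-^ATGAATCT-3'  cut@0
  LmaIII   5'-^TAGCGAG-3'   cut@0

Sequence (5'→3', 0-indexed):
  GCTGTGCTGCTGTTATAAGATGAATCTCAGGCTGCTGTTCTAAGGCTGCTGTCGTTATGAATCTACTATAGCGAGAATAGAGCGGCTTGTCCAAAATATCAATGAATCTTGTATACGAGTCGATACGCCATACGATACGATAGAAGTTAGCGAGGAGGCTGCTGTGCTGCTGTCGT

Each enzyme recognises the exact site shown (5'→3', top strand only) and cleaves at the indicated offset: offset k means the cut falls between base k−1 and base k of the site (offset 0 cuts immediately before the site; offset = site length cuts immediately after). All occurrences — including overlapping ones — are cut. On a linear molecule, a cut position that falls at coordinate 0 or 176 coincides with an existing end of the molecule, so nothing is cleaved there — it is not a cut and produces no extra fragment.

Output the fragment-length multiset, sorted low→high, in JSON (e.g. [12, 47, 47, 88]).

[3,5,7,7,8,8,9,10,10,10,11,12,13,14,14,15,20]

Site scan:
  WciVI ATAGA/5: at [76, 139] ⇒ [81, 144]
  FykX GCTGCTGT/4: at [5, 30, 44, 157, 165] ⇒ [9, 34, 48, 161, 169]
  JekIX ATACG/0: at [112, 122, 129, 134] ⇒ [112, 122, 129, 134]
  KluIX ATGAATCT/0: at [19, 56, 101] ⇒ [19, 56, 101]
  LmaIII TAGCGAG/0: at [68, 147] ⇒ [68, 147]

Pooled cuts: [9, 19, 34, 48, 56, 68, 81, 101, 112, 122, 129, 134, 144, 147, 161, 169]

Fragments:
  [0,9): 9 bp
  [9,19): 10 bp
  [19,34): 15 bp
  [34,48): 14 bp
  [48,56): 8 bp
  [56,68): 12 bp
  [68,81): 13 bp
  [81,101): 20 bp
  [101,112): 11 bp
  [112,122): 10 bp
  [122,129): 7 bp
  [129,134): 5 bp
  [134,144): 10 bp
  [144,147): 3 bp
  [147,161): 14 bp
  [161,169): 8 bp
  [169,176): 7 bp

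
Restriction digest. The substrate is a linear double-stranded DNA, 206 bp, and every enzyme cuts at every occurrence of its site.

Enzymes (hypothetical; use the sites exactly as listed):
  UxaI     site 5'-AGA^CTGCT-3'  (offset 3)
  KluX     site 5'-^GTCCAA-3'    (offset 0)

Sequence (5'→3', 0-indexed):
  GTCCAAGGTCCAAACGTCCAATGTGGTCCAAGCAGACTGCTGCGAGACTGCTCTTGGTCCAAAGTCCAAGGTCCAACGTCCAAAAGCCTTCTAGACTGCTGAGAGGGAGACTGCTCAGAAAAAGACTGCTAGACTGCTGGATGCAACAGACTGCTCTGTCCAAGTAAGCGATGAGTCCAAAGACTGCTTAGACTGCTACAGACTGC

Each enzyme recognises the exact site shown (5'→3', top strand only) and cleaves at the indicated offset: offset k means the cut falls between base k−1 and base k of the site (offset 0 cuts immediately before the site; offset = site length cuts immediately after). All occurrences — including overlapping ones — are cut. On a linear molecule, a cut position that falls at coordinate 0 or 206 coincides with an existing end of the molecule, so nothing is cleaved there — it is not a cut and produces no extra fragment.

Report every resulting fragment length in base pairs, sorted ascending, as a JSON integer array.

Per-enzyme occurrences:
  UxaI (AGACTGCT, off=3): starts [33, 44, 92, 107, 122, 130, 147, 180, 189] → cuts [36, 47, 95, 110, 125, 133, 150, 183, 192]
  KluX (GTCCAA, off=0): starts [0, 7, 15, 25, 56, 63, 70, 77, 157, 174] → cuts [7, 15, 25, 56, 63, 70, 77, 157, 174] (position 0 is a terminus of the linear molecule — no cut)

Pooled cuts: [7, 15, 25, 36, 47, 56, 63, 70, 77, 95, 110, 125, 133, 150, 157, 174, 183, 192]

Fragments:
  [0,7): 7 bp
  [7,15): 8 bp
  [15,25): 10 bp
  [25,36): 11 bp
  [36,47): 11 bp
  [47,56): 9 bp
  [56,63): 7 bp
  [63,70): 7 bp
  [70,77): 7 bp
  [77,95): 18 bp
  [95,110): 15 bp
  [110,125): 15 bp
  [125,133): 8 bp
  [133,150): 17 bp
  [150,157): 7 bp
  [157,174): 17 bp
  [174,183): 9 bp
  [183,192): 9 bp
  [192,206): 14 bp

[7,7,7,7,7,8,8,9,9,9,10,11,11,14,15,15,17,17,18]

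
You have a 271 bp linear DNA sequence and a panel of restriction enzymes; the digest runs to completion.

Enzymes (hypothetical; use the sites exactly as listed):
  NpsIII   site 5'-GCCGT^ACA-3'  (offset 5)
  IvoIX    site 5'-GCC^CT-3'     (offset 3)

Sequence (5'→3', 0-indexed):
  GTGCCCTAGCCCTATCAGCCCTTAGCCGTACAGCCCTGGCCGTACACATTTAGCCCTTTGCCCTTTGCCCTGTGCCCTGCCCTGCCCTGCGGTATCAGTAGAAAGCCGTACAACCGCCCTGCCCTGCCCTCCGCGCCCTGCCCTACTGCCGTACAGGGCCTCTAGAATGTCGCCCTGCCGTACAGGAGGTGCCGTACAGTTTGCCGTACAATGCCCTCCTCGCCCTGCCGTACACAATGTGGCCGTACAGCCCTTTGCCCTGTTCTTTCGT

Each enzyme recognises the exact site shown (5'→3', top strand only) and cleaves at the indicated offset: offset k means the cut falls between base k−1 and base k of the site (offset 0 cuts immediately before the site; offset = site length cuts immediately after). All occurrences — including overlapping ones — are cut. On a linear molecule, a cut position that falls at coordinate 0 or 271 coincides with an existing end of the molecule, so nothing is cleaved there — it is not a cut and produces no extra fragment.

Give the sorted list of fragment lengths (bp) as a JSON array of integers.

[5,5,5,5,5,5,6,6,6,7,7,7,7,7,7,8,8,9,9,9,9,9,10,12,12,12,14,15,22,23]

Site scan:
  NpsIII (GCCGTACA, off=5): starts [24, 38, 104, 147, 176, 190, 202, 226, 241] → cuts [29, 43, 109, 152, 181, 195, 207, 231, 246]
  IvoIX (GCCCT, off=3): starts [2, 8, 17, 32, 52, 59, 66, 73, 78, 83, 115, 120, 125, 134, 139, 171, 212, 221, 249, 256] → cuts [5, 11, 20, 35, 55, 62, 69, 76, 81, 86, 118, 123, 128, 137, 142, 174, 215, 224, 252, 259]

Pooled cuts: [5, 11, 20, 29, 35, 43, 55, 62, 69, 76, 81, 86, 109, 118, 123, 128, 137, 142, 152, 174, 181, 195, 207, 215, 224, 231, 246, 252, 259]

Fragments:
  [0,5): 5 bp
  [5,11): 6 bp
  [11,20): 9 bp
  [20,29): 9 bp
  [29,35): 6 bp
  [35,43): 8 bp
  [43,55): 12 bp
  [55,62): 7 bp
  [62,69): 7 bp
  [69,76): 7 bp
  [76,81): 5 bp
  [81,86): 5 bp
  [86,109): 23 bp
  [109,118): 9 bp
  [118,123): 5 bp
  [123,128): 5 bp
  [128,137): 9 bp
  [137,142): 5 bp
  [142,152): 10 bp
  [152,174): 22 bp
  [174,181): 7 bp
  [181,195): 14 bp
  [195,207): 12 bp
  [207,215): 8 bp
  [215,224): 9 bp
  [224,231): 7 bp
  [231,246): 15 bp
  [246,252): 6 bp
  [252,259): 7 bp
  [259,271): 12 bp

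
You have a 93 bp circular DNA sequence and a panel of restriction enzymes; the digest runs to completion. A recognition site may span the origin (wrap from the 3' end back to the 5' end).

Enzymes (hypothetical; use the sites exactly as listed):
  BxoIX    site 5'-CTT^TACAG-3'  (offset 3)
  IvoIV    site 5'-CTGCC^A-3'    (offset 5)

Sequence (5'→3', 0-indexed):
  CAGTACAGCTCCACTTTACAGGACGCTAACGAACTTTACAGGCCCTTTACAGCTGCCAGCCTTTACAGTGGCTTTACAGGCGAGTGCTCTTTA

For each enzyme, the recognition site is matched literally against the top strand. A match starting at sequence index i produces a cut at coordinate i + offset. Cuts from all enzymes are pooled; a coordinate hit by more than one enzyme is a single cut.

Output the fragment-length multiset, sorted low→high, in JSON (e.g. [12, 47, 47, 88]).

[6,10,11,11,17,18,20]

Scan for sites:
  BxoIX CTTTACAG/3: at [13, 33, 44, 60, 71, 88] ⇒ [16, 36, 47, 63, 74, 91]
  IvoIV CTGCCA/5: at [52] ⇒ [57]

All cut coordinates (distinct, sorted): [16, 36, 47, 57, 63, 74, 91]

Fragments:
  16→36: 20 bp
  36→47: 11 bp
  47→57: 10 bp
  57→63: 6 bp
  63→74: 11 bp
  74→91: 17 bp
  91→16 (wrap): 93-91+16 = 18 bp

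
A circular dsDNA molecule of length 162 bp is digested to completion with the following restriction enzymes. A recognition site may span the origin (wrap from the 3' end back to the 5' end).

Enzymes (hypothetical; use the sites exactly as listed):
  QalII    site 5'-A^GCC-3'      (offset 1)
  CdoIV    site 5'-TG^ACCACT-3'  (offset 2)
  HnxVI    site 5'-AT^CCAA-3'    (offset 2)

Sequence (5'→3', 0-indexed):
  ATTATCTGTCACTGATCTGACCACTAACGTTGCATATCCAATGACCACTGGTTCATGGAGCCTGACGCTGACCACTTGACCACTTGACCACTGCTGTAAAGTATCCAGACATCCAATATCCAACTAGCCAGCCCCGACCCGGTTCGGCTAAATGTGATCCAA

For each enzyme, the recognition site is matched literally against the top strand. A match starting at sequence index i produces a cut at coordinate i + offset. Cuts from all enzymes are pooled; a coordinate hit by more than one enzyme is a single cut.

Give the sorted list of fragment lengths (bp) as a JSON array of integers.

Scan for sites:
  QalII AGCC/1: at [58, 125, 129] ⇒ [59, 126, 130]
  CdoIV TGACCACT/2: at [17, 41, 68, 76, 84] ⇒ [19, 43, 70, 78, 86]
  HnxVI ATCCAA/2: at [35, 110, 117, 156] ⇒ [37, 112, 119, 158]

All cut coordinates (distinct, sorted): [19, 37, 43, 59, 70, 78, 86, 112, 119, 126, 130, 158]

Fragment lengths:
  19→37: 18 bp
  37→43: 6 bp
  43→59: 16 bp
  59→70: 11 bp
  70→78: 8 bp
  78→86: 8 bp
  86→112: 26 bp
  112→119: 7 bp
  119→126: 7 bp
  126→130: 4 bp
  130→158: 28 bp
  158→19 (wrap): 162-158+19 = 23 bp

[4,6,7,7,8,8,11,16,18,23,26,28]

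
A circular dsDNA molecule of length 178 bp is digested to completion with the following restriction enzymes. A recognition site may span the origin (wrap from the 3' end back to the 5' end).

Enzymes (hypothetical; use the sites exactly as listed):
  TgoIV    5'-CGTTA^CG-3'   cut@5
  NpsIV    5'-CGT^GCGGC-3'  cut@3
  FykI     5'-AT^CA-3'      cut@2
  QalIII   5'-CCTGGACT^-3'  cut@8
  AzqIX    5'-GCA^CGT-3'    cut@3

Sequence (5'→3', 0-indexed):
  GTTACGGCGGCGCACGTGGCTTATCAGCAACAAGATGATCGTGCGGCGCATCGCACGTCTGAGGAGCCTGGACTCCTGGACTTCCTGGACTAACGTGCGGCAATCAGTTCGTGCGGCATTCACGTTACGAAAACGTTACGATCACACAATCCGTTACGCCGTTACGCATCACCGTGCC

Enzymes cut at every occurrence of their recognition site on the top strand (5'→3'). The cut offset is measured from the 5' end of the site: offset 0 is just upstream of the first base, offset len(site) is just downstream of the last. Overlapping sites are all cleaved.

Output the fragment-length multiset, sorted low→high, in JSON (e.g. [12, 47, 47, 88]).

Site scan:
  TgoIV CGTTACG/5: at [122, 133, 151, 159, 177] ⇒ [4, 127, 138, 156, 164]
  NpsIV CGTGCGGC/3: at [39, 93, 109] ⇒ [42, 96, 112]
  FykI ATCA/2: at [22, 102, 140, 167] ⇒ [24, 104, 142, 169]
  QalIII CCTGGACT/8: at [66, 74, 83] ⇒ [74, 82, 91]
  AzqIX GCACGT/3: at [11, 52] ⇒ [14, 55]

Pooled cuts: [4, 14, 24, 42, 55, 74, 82, 91, 96, 104, 112, 127, 138, 142, 156, 164, 169]

Fragments:
  4→14: 10 bp
  14→24: 10 bp
  24→42: 18 bp
  42→55: 13 bp
  55→74: 19 bp
  74→82: 8 bp
  82→91: 9 bp
  91→96: 5 bp
  96→104: 8 bp
  104→112: 8 bp
  112→127: 15 bp
  127→138: 11 bp
  138→142: 4 bp
  142→156: 14 bp
  156→164: 8 bp
  164→169: 5 bp
  169→4 (wrap): 178-169+4 = 13 bp

[4,5,5,8,8,8,8,9,10,10,11,13,13,14,15,18,19]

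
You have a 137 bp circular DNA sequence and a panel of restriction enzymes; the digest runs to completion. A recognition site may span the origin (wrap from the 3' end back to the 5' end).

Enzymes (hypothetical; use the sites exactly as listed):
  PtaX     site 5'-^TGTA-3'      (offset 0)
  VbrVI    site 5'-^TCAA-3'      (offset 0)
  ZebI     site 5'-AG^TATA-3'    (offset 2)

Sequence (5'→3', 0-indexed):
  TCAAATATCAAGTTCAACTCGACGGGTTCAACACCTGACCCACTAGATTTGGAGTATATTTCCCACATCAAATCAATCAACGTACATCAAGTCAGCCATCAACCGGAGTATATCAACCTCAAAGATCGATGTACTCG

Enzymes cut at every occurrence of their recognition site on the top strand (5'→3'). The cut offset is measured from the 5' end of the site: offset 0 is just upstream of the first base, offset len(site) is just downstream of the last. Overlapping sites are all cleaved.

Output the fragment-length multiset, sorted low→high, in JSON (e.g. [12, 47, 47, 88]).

[4,4,5,6,6,7,8,10,10,11,12,13,14,27]

Scan for sites:
  PtaX TGTA/0: at [129] ⇒ [129]
  VbrVI TCAA/0: at [0, 7, 13, 27, 67, 72, 76, 86, 98, 112, 118] ⇒ [0, 7, 13, 27, 67, 72, 76, 86, 98, 112, 118]
  ZebI AGTATA/2: at [52, 106] ⇒ [54, 108]

All cut coordinates (distinct, sorted): [0, 7, 13, 27, 54, 67, 72, 76, 86, 98, 108, 112, 118, 129]

Fragments:
  0→7: 7 bp
  7→13: 6 bp
  13→27: 14 bp
  27→54: 27 bp
  54→67: 13 bp
  67→72: 5 bp
  72→76: 4 bp
  76→86: 10 bp
  86→98: 12 bp
  98→108: 10 bp
  108→112: 4 bp
  112→118: 6 bp
  118→129: 11 bp
  129→0 (wrap): 137-129+0 = 8 bp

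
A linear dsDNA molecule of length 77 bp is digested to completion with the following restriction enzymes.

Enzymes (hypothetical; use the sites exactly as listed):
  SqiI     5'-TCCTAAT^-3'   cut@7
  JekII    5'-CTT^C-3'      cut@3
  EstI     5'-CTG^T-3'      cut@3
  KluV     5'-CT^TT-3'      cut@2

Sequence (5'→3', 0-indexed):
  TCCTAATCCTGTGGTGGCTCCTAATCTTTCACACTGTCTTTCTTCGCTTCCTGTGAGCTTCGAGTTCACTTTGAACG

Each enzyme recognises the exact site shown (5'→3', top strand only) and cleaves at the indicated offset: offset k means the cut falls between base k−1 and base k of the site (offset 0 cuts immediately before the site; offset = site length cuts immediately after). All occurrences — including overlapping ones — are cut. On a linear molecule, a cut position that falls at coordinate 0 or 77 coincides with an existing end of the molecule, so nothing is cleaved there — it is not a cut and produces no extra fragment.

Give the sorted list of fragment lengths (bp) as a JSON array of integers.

Site scan:
  SqiI TCCTAAT/7: at [0, 18] ⇒ [7, 25]
  JekII CTTC/3: at [41, 46, 57] ⇒ [44, 49, 60]
  EstI CTGT/3: at [8, 33, 50] ⇒ [11, 36, 53]
  KluV CTTT/2: at [25, 37, 68] ⇒ [27, 39, 70]

All cut coordinates (distinct, sorted): [7, 11, 25, 27, 36, 39, 44, 49, 53, 60, 70]

Fragment lengths:
  [0,7): 7 bp
  [7,11): 4 bp
  [11,25): 14 bp
  [25,27): 2 bp
  [27,36): 9 bp
  [36,39): 3 bp
  [39,44): 5 bp
  [44,49): 5 bp
  [49,53): 4 bp
  [53,60): 7 bp
  [60,70): 10 bp
  [70,77): 7 bp

[2,3,4,4,5,5,7,7,7,9,10,14]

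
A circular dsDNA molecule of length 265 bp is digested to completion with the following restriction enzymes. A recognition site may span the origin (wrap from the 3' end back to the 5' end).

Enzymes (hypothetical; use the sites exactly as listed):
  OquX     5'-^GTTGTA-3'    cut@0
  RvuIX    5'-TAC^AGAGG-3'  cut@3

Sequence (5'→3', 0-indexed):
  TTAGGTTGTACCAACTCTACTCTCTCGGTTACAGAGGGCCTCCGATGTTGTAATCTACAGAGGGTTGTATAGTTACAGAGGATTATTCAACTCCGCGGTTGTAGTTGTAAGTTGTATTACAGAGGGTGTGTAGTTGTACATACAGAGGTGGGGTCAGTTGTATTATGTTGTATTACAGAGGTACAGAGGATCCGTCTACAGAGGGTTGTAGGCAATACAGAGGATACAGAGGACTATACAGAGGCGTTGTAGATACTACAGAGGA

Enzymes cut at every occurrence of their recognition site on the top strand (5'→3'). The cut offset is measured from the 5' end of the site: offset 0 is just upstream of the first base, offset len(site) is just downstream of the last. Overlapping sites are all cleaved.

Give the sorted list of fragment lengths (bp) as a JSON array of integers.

[5,5,6,6,7,8,9,10,10,10,10,11,12,12,12,13,13,14,14,14,15,21,28]

Per-enzyme occurrences:
  OquX (GTTGTA, off=0): starts [4, 46, 63, 97, 103, 110, 132, 156, 166, 204, 245] → cuts [4, 46, 63, 97, 103, 110, 132, 156, 166, 204, 245]
  RvuIX (TACAGAGG, off=3): starts [29, 55, 73, 117, 140, 173, 181, 196, 215, 224, 236, 256] → cuts [32, 58, 76, 120, 143, 176, 184, 199, 218, 227, 239, 259]

Pooled cuts: [4, 32, 46, 58, 63, 76, 97, 103, 110, 120, 132, 143, 156, 166, 176, 184, 199, 204, 218, 227, 239, 245, 259]

Fragments:
  4→32: 28 bp
  32→46: 14 bp
  46→58: 12 bp
  58→63: 5 bp
  63→76: 13 bp
  76→97: 21 bp
  97→103: 6 bp
  103→110: 7 bp
  110→120: 10 bp
  120→132: 12 bp
  132→143: 11 bp
  143→156: 13 bp
  156→166: 10 bp
  166→176: 10 bp
  176→184: 8 bp
  184→199: 15 bp
  199→204: 5 bp
  204→218: 14 bp
  218→227: 9 bp
  227→239: 12 bp
  239→245: 6 bp
  245→259: 14 bp
  259→4 (wrap): 265-259+4 = 10 bp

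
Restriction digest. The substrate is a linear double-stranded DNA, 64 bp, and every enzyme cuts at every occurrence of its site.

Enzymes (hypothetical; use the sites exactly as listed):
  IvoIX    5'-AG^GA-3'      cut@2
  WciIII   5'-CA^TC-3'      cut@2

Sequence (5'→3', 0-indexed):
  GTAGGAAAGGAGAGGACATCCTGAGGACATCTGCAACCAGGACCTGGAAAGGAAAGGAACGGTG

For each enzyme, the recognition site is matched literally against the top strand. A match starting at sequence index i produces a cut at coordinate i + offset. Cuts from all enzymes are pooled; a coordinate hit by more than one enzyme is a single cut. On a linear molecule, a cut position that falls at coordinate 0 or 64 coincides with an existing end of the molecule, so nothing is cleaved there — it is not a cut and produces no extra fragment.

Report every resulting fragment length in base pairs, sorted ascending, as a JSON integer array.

Scan for sites:
  IvoIX (AGGA, off=2): starts [2, 7, 12, 23, 38, 49, 54] → cuts [4, 9, 14, 25, 40, 51, 56]
  WciIII (CATC, off=2): starts [16, 27] → cuts [18, 29]

All cut coordinates (distinct, sorted): [4, 9, 14, 18, 25, 29, 40, 51, 56]

Fragment lengths:
  [0,4): 4 bp
  [4,9): 5 bp
  [9,14): 5 bp
  [14,18): 4 bp
  [18,25): 7 bp
  [25,29): 4 bp
  [29,40): 11 bp
  [40,51): 11 bp
  [51,56): 5 bp
  [56,64): 8 bp

[4,4,4,5,5,5,7,8,11,11]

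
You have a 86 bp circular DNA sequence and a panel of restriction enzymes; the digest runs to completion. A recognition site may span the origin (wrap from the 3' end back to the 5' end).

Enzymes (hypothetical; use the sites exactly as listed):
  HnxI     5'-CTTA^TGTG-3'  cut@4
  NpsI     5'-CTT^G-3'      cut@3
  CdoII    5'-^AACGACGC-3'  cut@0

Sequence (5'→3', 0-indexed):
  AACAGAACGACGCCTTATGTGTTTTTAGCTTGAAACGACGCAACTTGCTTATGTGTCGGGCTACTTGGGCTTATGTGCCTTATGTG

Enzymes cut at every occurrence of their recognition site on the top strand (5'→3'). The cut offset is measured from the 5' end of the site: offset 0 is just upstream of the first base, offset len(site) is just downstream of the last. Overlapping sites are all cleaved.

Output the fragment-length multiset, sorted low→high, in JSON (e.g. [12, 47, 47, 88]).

[2,5,7,9,9,12,13,14,15]

Scan for sites:
  HnxI (CTTATGTG, off=4): starts [13, 47, 69, 78] → cuts [17, 51, 73, 82]
  NpsI (CTTG, off=3): starts [28, 43, 63] → cuts [31, 46, 66]
  CdoII (AACGACGC, off=0): starts [5, 33] → cuts [5, 33]

Pooled cuts: [5, 17, 31, 33, 46, 51, 66, 73, 82]

Fragments:
  5→17: 12 bp
  17→31: 14 bp
  31→33: 2 bp
  33→46: 13 bp
  46→51: 5 bp
  51→66: 15 bp
  66→73: 7 bp
  73→82: 9 bp
  82→5 (wrap): 86-82+5 = 9 bp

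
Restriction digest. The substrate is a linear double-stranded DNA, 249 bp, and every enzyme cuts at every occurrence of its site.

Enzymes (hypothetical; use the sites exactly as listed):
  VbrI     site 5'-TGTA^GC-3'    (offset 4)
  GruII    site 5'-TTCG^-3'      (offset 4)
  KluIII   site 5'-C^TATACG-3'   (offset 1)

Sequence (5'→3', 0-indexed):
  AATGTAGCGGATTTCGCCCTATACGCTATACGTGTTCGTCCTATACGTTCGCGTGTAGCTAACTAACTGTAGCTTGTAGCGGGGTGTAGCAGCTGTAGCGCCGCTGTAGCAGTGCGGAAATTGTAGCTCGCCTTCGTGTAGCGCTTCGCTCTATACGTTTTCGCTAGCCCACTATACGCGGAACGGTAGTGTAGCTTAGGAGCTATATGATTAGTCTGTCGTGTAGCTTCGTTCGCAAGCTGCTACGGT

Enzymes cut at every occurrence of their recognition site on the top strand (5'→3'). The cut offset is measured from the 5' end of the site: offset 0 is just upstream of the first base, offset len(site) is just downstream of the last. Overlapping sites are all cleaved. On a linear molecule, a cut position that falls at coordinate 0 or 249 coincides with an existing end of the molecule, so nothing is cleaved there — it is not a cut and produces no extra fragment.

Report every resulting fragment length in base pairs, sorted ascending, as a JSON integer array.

Scan for sites:
  VbrI (TGTAGC, off=4): starts [2, 53, 67, 74, 84, 93, 104, 121, 136, 189, 221] → cuts [6, 57, 71, 78, 88, 97, 108, 125, 140, 193, 225]
  GruII (TTCG, off=4): starts [12, 34, 47, 132, 144, 159, 227, 231] → cuts [16, 38, 51, 136, 148, 163, 231, 235]
  KluIII (CTATACG, off=1): starts [18, 25, 40, 150, 171] → cuts [19, 26, 41, 151, 172]

All cut coordinates (distinct, sorted): [6, 16, 19, 26, 38, 41, 51, 57, 71, 78, 88, 97, 108, 125, 136, 140, 148, 151, 163, 172, 193, 225, 231, 235]

Fragments:
  [0,6): 6 bp
  [6,16): 10 bp
  [16,19): 3 bp
  [19,26): 7 bp
  [26,38): 12 bp
  [38,41): 3 bp
  [41,51): 10 bp
  [51,57): 6 bp
  [57,71): 14 bp
  [71,78): 7 bp
  [78,88): 10 bp
  [88,97): 9 bp
  [97,108): 11 bp
  [108,125): 17 bp
  [125,136): 11 bp
  [136,140): 4 bp
  [140,148): 8 bp
  [148,151): 3 bp
  [151,163): 12 bp
  [163,172): 9 bp
  [172,193): 21 bp
  [193,225): 32 bp
  [225,231): 6 bp
  [231,235): 4 bp
  [235,249): 14 bp

[3,3,3,4,4,6,6,6,7,7,8,9,9,10,10,10,11,11,12,12,14,14,17,21,32]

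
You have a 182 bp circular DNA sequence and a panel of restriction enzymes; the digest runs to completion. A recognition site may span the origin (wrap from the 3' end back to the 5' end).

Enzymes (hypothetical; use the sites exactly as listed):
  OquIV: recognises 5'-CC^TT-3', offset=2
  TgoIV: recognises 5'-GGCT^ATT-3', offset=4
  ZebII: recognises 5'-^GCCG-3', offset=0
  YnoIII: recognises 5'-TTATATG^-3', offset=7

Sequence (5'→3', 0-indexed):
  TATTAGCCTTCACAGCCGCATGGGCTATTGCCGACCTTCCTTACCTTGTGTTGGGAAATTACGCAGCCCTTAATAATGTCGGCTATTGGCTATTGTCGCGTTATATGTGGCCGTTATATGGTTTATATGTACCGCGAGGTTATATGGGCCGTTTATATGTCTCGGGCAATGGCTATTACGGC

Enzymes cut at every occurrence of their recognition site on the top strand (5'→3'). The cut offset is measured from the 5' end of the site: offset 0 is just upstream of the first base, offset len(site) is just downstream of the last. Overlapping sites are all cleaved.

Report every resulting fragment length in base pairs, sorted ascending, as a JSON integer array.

Per-enzyme occurrences:
  OquIV (CCTT, off=2): starts [6, 34, 38, 43, 67] → cuts [8, 36, 40, 45, 69]
  TgoIV (GGCTATT, off=4): starts [22, 80, 87, 170, 179] → cuts [1, 26, 84, 91, 174]
  ZebII (GCCG, off=0): starts [14, 29, 109, 147] → cuts [14, 29, 109, 147]
  YnoIII (TTATATG, off=7): starts [100, 113, 122, 139, 152] → cuts [107, 120, 129, 146, 159]

All cut coordinates (distinct, sorted): [1, 8, 14, 26, 29, 36, 40, 45, 69, 84, 91, 107, 109, 120, 129, 146, 147, 159, 174]

Fragment lengths:
  1→8: 7 bp
  8→14: 6 bp
  14→26: 12 bp
  26→29: 3 bp
  29→36: 7 bp
  36→40: 4 bp
  40→45: 5 bp
  45→69: 24 bp
  69→84: 15 bp
  84→91: 7 bp
  91→107: 16 bp
  107→109: 2 bp
  109→120: 11 bp
  120→129: 9 bp
  129→146: 17 bp
  146→147: 1 bp
  147→159: 12 bp
  159→174: 15 bp
  174→1 (wrap): 182-174+1 = 9 bp

[1,2,3,4,5,6,7,7,7,9,9,11,12,12,15,15,16,17,24]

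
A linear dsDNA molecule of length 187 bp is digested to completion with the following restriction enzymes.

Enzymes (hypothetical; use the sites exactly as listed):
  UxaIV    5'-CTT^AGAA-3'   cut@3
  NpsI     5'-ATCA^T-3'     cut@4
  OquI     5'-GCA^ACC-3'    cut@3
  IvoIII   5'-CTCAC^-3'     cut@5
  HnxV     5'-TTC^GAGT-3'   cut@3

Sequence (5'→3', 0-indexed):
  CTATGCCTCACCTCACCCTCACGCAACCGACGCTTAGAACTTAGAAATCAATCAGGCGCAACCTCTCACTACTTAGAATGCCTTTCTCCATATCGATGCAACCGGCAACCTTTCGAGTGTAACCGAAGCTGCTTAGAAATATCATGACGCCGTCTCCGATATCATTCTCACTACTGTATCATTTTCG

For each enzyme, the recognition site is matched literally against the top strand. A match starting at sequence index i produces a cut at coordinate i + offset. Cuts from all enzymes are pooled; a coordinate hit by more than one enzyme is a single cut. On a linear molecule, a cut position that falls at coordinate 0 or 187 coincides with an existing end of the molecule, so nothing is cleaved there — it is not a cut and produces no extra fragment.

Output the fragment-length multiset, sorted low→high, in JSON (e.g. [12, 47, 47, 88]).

[3,5,5,6,6,7,7,7,7,9,10,10,10,11,18,20,20,26]

Scan for sites:
  UxaIV (CTTAGAA, off=3): starts [32, 39, 71, 131] → cuts [35, 42, 74, 134]
  NpsI (ATCAT, off=4): starts [140, 160, 177] → cuts [144, 164, 181]
  OquI (GCAACC, off=3): starts [22, 57, 97, 104] → cuts [25, 60, 100, 107]
  IvoIII (CTCAC, off=5): starts [6, 11, 17, 64, 166] → cuts [11, 16, 22, 69, 171]
  HnxV (TTCGAGT, off=3): starts [111] → cuts [114]

Pooled cuts: [11, 16, 22, 25, 35, 42, 60, 69, 74, 100, 107, 114, 134, 144, 164, 171, 181]

Fragments:
  [0,11): 11 bp
  [11,16): 5 bp
  [16,22): 6 bp
  [22,25): 3 bp
  [25,35): 10 bp
  [35,42): 7 bp
  [42,60): 18 bp
  [60,69): 9 bp
  [69,74): 5 bp
  [74,100): 26 bp
  [100,107): 7 bp
  [107,114): 7 bp
  [114,134): 20 bp
  [134,144): 10 bp
  [144,164): 20 bp
  [164,171): 7 bp
  [171,181): 10 bp
  [181,187): 6 bp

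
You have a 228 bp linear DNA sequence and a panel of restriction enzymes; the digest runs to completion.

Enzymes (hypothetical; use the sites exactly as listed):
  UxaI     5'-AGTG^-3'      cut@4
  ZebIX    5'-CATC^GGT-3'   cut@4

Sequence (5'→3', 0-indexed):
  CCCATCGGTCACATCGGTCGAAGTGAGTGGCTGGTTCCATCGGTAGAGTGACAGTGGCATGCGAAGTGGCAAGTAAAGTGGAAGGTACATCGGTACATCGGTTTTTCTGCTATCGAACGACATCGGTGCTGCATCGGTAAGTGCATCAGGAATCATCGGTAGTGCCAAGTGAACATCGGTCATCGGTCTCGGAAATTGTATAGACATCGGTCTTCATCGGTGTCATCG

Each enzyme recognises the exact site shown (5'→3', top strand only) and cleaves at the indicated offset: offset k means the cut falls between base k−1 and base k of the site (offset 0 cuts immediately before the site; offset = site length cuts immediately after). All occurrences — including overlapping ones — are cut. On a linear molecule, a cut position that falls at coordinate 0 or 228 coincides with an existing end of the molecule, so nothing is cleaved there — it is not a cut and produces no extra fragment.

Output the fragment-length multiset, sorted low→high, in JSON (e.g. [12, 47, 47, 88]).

Per-enzyme occurrences:
  UxaI AGTG/4: at [21, 25, 46, 52, 64, 76, 139, 160, 167] ⇒ [25, 29, 50, 56, 68, 80, 143, 164, 171]
  ZebIX CATCGGT/4: at [2, 11, 37, 87, 95, 120, 131, 153, 173, 180, 204, 214] ⇒ [6, 15, 41, 91, 99, 124, 135, 157, 177, 184, 208, 218]

Pooled cuts: [6, 15, 25, 29, 41, 50, 56, 68, 80, 91, 99, 124, 135, 143, 157, 164, 171, 177, 184, 208, 218]

Fragment lengths:
  [0,6): 6 bp
  [6,15): 9 bp
  [15,25): 10 bp
  [25,29): 4 bp
  [29,41): 12 bp
  [41,50): 9 bp
  [50,56): 6 bp
  [56,68): 12 bp
  [68,80): 12 bp
  [80,91): 11 bp
  [91,99): 8 bp
  [99,124): 25 bp
  [124,135): 11 bp
  [135,143): 8 bp
  [143,157): 14 bp
  [157,164): 7 bp
  [164,171): 7 bp
  [171,177): 6 bp
  [177,184): 7 bp
  [184,208): 24 bp
  [208,218): 10 bp
  [218,228): 10 bp

[4,6,6,6,7,7,7,8,8,9,9,10,10,10,11,11,12,12,12,14,24,25]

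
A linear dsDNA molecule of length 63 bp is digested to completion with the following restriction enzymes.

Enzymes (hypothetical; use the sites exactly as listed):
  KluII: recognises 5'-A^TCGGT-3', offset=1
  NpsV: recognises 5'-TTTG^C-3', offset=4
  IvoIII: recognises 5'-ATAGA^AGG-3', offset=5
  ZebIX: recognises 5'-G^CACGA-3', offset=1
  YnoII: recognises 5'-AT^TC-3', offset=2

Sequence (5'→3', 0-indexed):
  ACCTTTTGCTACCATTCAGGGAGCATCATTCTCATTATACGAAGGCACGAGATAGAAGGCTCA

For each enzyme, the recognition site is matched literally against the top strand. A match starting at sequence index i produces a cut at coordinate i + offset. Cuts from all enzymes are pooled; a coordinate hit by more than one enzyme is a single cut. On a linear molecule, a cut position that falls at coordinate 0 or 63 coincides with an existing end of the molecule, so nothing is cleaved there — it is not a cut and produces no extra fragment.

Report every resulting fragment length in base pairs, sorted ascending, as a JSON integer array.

[7,7,8,11,14,16]

Per-enzyme occurrences:
  KluII (ATCGGT, off=1): no sites
  NpsV (TTTGC, off=4): starts [4] → cuts [8]
  IvoIII (ATAGAAGG, off=5): starts [51] → cuts [56]
  ZebIX (GCACGA, off=1): starts [44] → cuts [45]
  YnoII (ATTC, off=2): starts [13, 27] → cuts [15, 29]

Pooled cuts: [8, 15, 29, 45, 56]

Fragment lengths:
  [0,8): 8 bp
  [8,15): 7 bp
  [15,29): 14 bp
  [29,45): 16 bp
  [45,56): 11 bp
  [56,63): 7 bp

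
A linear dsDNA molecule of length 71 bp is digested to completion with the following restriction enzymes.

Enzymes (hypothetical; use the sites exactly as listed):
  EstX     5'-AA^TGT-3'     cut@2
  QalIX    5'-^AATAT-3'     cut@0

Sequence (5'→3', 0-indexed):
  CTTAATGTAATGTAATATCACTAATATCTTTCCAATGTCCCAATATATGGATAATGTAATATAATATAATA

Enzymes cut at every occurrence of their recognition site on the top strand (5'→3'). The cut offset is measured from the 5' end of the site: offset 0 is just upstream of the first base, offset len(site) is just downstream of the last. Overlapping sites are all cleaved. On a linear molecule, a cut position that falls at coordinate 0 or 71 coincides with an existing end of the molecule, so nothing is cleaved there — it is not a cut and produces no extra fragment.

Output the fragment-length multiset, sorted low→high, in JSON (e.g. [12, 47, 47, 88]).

Per-enzyme occurrences:
  EstX AATGT/2: at [3, 8, 33, 52] ⇒ [5, 10, 35, 54]
  QalIX AATAT/0: at [13, 22, 41, 57, 62] ⇒ [13, 22, 41, 57, 62]

Pooled cuts: [5, 10, 13, 22, 35, 41, 54, 57, 62]

Fragments:
  [0,5): 5 bp
  [5,10): 5 bp
  [10,13): 3 bp
  [13,22): 9 bp
  [22,35): 13 bp
  [35,41): 6 bp
  [41,54): 13 bp
  [54,57): 3 bp
  [57,62): 5 bp
  [62,71): 9 bp

[3,3,5,5,5,6,9,9,13,13]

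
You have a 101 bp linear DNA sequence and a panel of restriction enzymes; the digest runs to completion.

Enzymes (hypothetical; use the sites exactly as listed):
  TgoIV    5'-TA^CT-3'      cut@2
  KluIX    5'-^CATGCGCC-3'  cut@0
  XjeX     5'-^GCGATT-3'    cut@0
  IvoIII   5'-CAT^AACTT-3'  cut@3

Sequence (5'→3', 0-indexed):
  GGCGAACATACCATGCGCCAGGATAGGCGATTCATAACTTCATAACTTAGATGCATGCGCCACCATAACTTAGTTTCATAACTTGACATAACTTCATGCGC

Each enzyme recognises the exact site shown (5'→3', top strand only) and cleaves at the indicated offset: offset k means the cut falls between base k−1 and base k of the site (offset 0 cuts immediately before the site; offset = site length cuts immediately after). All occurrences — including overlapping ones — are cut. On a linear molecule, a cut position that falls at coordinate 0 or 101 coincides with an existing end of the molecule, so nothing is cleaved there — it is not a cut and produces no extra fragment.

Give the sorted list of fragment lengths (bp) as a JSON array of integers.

Per-enzyme occurrences:
  TgoIV (TACT, off=2): no sites
  KluIX CATGCGCC/0: at [11, 53] ⇒ [11, 53]
  XjeX GCGATT/0: at [26] ⇒ [26]
  IvoIII CATAACTT/3: at [32, 40, 63, 76, 86] ⇒ [35, 43, 66, 79, 89]

All cut coordinates (distinct, sorted): [11, 26, 35, 43, 53, 66, 79, 89]

Fragment lengths:
  [0,11): 11 bp
  [11,26): 15 bp
  [26,35): 9 bp
  [35,43): 8 bp
  [43,53): 10 bp
  [53,66): 13 bp
  [66,79): 13 bp
  [79,89): 10 bp
  [89,101): 12 bp

[8,9,10,10,11,12,13,13,15]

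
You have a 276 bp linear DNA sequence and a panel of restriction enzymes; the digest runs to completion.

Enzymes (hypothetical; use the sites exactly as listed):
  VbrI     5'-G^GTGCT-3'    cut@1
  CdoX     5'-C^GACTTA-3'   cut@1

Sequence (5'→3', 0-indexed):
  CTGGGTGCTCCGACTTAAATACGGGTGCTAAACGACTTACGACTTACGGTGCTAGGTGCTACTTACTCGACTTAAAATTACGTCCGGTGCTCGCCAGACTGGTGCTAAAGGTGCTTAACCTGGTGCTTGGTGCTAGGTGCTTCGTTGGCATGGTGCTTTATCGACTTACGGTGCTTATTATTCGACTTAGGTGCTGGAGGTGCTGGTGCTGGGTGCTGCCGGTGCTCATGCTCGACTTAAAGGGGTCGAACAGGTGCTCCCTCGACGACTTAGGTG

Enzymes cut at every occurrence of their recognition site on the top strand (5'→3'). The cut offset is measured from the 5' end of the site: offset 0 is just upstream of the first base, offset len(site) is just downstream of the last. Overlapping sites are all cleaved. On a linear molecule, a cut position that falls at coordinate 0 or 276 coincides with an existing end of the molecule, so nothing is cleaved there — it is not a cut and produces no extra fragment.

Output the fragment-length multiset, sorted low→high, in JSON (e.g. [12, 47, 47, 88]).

Per-enzyme occurrences:
  VbrI (GGTGCT, off=1): starts [3, 23, 47, 54, 85, 100, 109, 121, 128, 135, 151, 169, 189, 198, 204, 211, 220, 252] → cuts [4, 24, 48, 55, 86, 101, 110, 122, 129, 136, 152, 170, 190, 199, 205, 212, 221, 253]
  CdoX (CGACTTA, off=1): starts [10, 32, 39, 67, 161, 182, 232, 265] → cuts [11, 33, 40, 68, 162, 183, 233, 266]

Pooled cuts: [4, 11, 24, 33, 40, 48, 55, 68, 86, 101, 110, 122, 129, 136, 152, 162, 170, 183, 190, 199, 205, 212, 221, 233, 253, 266]

Fragment lengths:
  [0,4): 4 bp
  [4,11): 7 bp
  [11,24): 13 bp
  [24,33): 9 bp
  [33,40): 7 bp
  [40,48): 8 bp
  [48,55): 7 bp
  [55,68): 13 bp
  [68,86): 18 bp
  [86,101): 15 bp
  [101,110): 9 bp
  [110,122): 12 bp
  [122,129): 7 bp
  [129,136): 7 bp
  [136,152): 16 bp
  [152,162): 10 bp
  [162,170): 8 bp
  [170,183): 13 bp
  [183,190): 7 bp
  [190,199): 9 bp
  [199,205): 6 bp
  [205,212): 7 bp
  [212,221): 9 bp
  [221,233): 12 bp
  [233,253): 20 bp
  [253,266): 13 bp
  [266,276): 10 bp

[4,6,7,7,7,7,7,7,7,8,8,9,9,9,9,10,10,12,12,13,13,13,13,15,16,18,20]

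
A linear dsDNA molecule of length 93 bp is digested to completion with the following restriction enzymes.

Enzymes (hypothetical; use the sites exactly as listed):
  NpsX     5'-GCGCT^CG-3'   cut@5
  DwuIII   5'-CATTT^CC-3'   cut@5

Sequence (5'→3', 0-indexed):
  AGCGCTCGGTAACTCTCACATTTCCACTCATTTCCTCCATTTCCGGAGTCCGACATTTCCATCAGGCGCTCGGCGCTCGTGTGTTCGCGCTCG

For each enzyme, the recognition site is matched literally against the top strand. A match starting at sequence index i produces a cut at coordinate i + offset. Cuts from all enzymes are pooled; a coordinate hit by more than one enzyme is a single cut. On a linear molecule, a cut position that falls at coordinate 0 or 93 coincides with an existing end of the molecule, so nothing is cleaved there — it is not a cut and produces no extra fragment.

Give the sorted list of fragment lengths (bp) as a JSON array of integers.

[2,6,7,9,10,12,14,16,17]

Scan for sites:
  NpsX GCGCTCG/5: at [1, 65, 72, 86] ⇒ [6, 70, 77, 91]
  DwuIII CATTTCC/5: at [18, 28, 37, 53] ⇒ [23, 33, 42, 58]

Pooled cuts: [6, 23, 33, 42, 58, 70, 77, 91]

Fragment lengths:
  [0,6): 6 bp
  [6,23): 17 bp
  [23,33): 10 bp
  [33,42): 9 bp
  [42,58): 16 bp
  [58,70): 12 bp
  [70,77): 7 bp
  [77,91): 14 bp
  [91,93): 2 bp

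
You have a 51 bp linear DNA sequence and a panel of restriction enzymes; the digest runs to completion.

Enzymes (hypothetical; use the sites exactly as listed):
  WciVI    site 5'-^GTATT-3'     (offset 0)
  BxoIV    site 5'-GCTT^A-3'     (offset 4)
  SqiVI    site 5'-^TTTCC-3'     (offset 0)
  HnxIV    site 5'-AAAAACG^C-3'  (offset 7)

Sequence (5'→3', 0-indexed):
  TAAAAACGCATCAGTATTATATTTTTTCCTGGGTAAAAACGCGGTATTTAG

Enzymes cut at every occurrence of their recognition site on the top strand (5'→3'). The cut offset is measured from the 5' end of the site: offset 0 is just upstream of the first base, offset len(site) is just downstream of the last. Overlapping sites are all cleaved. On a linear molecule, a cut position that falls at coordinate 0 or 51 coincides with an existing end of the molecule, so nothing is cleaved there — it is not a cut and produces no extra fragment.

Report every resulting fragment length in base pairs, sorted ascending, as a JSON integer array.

Per-enzyme occurrences:
  WciVI GTATT/0: at [13, 43] ⇒ [13, 43]
  BxoIV (GCTTA, off=4): no sites
  SqiVI TTTCC/0: at [24] ⇒ [24]
  HnxIV AAAAACGC/7: at [1, 34] ⇒ [8, 41]

Pooled cuts: [8, 13, 24, 41, 43]

Fragments:
  [0,8): 8 bp
  [8,13): 5 bp
  [13,24): 11 bp
  [24,41): 17 bp
  [41,43): 2 bp
  [43,51): 8 bp

[2,5,8,8,11,17]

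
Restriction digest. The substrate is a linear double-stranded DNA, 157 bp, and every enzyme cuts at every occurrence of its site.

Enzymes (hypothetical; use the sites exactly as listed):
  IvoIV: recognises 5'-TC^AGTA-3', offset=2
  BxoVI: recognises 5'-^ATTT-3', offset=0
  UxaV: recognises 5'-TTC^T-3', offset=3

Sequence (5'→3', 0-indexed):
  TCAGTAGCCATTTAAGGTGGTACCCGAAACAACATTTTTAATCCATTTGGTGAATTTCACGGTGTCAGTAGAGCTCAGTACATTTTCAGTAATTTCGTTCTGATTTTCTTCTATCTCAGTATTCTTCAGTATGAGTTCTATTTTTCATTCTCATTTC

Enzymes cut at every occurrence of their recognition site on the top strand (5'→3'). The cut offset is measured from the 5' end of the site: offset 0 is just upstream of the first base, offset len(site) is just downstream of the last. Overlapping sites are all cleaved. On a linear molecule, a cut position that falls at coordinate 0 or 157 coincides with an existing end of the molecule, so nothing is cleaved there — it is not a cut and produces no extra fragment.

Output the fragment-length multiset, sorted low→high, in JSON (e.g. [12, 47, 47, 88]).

Per-enzyme occurrences:
  IvoIV (TCAGTA, off=2): starts [0, 64, 74, 85, 115, 125] → cuts [2, 66, 76, 87, 117, 127]
  BxoVI (ATTT, off=0): starts [9, 33, 44, 53, 81, 91, 102, 139, 152] → cuts [9, 33, 44, 53, 81, 91, 102, 139, 152]
  UxaV (TTCT, off=3): starts [97, 105, 108, 121, 135, 147] → cuts [100, 108, 111, 124, 138, 150]

All cut coordinates (distinct, sorted): [2, 9, 33, 44, 53, 66, 76, 81, 87, 91, 100, 102, 108, 111, 117, 124, 127, 138, 139, 150, 152]

Fragments:
  [0,2): 2 bp
  [2,9): 7 bp
  [9,33): 24 bp
  [33,44): 11 bp
  [44,53): 9 bp
  [53,66): 13 bp
  [66,76): 10 bp
  [76,81): 5 bp
  [81,87): 6 bp
  [87,91): 4 bp
  [91,100): 9 bp
  [100,102): 2 bp
  [102,108): 6 bp
  [108,111): 3 bp
  [111,117): 6 bp
  [117,124): 7 bp
  [124,127): 3 bp
  [127,138): 11 bp
  [138,139): 1 bp
  [139,150): 11 bp
  [150,152): 2 bp
  [152,157): 5 bp

[1,2,2,2,3,3,4,5,5,6,6,6,7,7,9,9,10,11,11,11,13,24]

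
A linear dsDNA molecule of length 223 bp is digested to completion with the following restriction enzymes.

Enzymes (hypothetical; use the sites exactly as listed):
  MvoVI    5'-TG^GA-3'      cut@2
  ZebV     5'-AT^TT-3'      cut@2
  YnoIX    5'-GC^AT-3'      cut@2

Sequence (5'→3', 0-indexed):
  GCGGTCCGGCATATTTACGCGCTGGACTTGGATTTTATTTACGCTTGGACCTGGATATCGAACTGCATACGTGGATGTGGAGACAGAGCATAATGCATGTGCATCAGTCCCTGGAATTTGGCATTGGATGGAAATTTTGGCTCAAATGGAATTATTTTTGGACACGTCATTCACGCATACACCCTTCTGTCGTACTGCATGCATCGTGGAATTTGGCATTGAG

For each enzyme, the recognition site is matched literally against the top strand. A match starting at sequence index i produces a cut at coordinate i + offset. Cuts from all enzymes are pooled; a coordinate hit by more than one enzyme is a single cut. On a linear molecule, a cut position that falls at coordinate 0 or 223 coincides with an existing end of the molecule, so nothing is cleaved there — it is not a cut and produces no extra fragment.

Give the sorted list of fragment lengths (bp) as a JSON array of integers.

Per-enzyme occurrences:
  MvoVI (TGGA, off=2): starts [22, 28, 45, 51, 71, 77, 111, 124, 128, 146, 158, 206] → cuts [24, 30, 47, 53, 73, 79, 113, 126, 130, 148, 160, 208]
  ZebV (ATTT, off=2): starts [12, 31, 36, 115, 133, 153, 210] → cuts [14, 33, 38, 117, 135, 155, 212]
  YnoIX (GCAT, off=2): starts [8, 64, 87, 94, 100, 120, 174, 196, 200, 215] → cuts [10, 66, 89, 96, 102, 122, 176, 198, 202, 217]

All cut coordinates (distinct, sorted): [10, 14, 24, 30, 33, 38, 47, 53, 66, 73, 79, 89, 96, 102, 113, 117, 122, 126, 130, 135, 148, 155, 160, 176, 198, 202, 208, 212, 217]

Fragment lengths:
  [0,10): 10 bp
  [10,14): 4 bp
  [14,24): 10 bp
  [24,30): 6 bp
  [30,33): 3 bp
  [33,38): 5 bp
  [38,47): 9 bp
  [47,53): 6 bp
  [53,66): 13 bp
  [66,73): 7 bp
  [73,79): 6 bp
  [79,89): 10 bp
  [89,96): 7 bp
  [96,102): 6 bp
  [102,113): 11 bp
  [113,117): 4 bp
  [117,122): 5 bp
  [122,126): 4 bp
  [126,130): 4 bp
  [130,135): 5 bp
  [135,148): 13 bp
  [148,155): 7 bp
  [155,160): 5 bp
  [160,176): 16 bp
  [176,198): 22 bp
  [198,202): 4 bp
  [202,208): 6 bp
  [208,212): 4 bp
  [212,217): 5 bp
  [217,223): 6 bp

[3,4,4,4,4,4,4,5,5,5,5,5,6,6,6,6,6,6,7,7,7,9,10,10,10,11,13,13,16,22]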